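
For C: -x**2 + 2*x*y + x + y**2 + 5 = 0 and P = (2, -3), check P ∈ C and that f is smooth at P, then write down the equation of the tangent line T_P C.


Tangent line at P: -9*x - 2*y + 12 = 0.

Step 1: f(2, -3) = 0, so P lies on C.
Step 2: partial derivatives
  f_x(x, y) = -2*x + 2*y + 1, f_y(x, y) = 2*x + 2*y.
  f_x(P) = -9, f_y(P) = -2 (gradient nonzero, so P is smooth).
Step 3: tangent line at P: -9·(x − 2) + -2·(y − -3) = 0.
Expanding: -9*x - 2*y + 12 = 0.


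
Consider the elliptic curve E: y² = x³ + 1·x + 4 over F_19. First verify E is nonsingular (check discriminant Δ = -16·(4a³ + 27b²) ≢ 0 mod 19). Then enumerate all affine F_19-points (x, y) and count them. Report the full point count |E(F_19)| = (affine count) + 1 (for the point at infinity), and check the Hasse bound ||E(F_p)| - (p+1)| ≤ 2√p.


Affine points = {(0, 2), (0, 17), (1, 5), (1, 14), (5, 1), (5, 18), (6, 6), (6, 13), (8, 7), (8, 12), (9, 1), (9, 18), (10, 8), (10, 11), (11, 4), (11, 15), (14, 8), (14, 11)}; affine count = 18; |E(F_19)| = 19.

Discriminant check: Δ ∝ 4a³ + 27b² = 4·1³ + 27·4² = 4·1 + 27·16 ≡ 18 (mod 19). Nonzero ⇒ E is nonsingular.
For each x ∈ F_19, compute rhs = x³ + 1·x + 4 mod 19, then count y ∈ F_19 with y² ≡ rhs.
  x = 0: rhs = 4, matching y values: 2, 17 (2 points).
  x = 1: rhs = 6, matching y values: 5, 14 (2 points).
  x = 2: rhs = 14, matching y values: none (0 points).
  x = 3: rhs = 15, matching y values: none (0 points).
  x = 4: rhs = 15, matching y values: none (0 points).
  x = 5: rhs = 1, matching y values: 1, 18 (2 points).
  x = 6: rhs = 17, matching y values: 6, 13 (2 points).
  x = 7: rhs = 12, matching y values: none (0 points).
  x = 8: rhs = 11, matching y values: 7, 12 (2 points).
  x = 9: rhs = 1, matching y values: 1, 18 (2 points).
  x = 10: rhs = 7, matching y values: 8, 11 (2 points).
  x = 11: rhs = 16, matching y values: 4, 15 (2 points).
  x = 12: rhs = 15, matching y values: none (0 points).
  x = 13: rhs = 10, matching y values: none (0 points).
  x = 14: rhs = 7, matching y values: 8, 11 (2 points).
  x = 15: rhs = 12, matching y values: none (0 points).
  x = 16: rhs = 12, matching y values: none (0 points).
  x = 17: rhs = 13, matching y values: none (0 points).
  x = 18: rhs = 2, matching y values: none (0 points).
Total affine count: 18.
Full point count |E(F_19)| = 18 + 1 = 19.
Hasse bound: |19 − (19+1)| = |-1| = 1 ≤ 2√19 ≈ 8.7178 ✓.


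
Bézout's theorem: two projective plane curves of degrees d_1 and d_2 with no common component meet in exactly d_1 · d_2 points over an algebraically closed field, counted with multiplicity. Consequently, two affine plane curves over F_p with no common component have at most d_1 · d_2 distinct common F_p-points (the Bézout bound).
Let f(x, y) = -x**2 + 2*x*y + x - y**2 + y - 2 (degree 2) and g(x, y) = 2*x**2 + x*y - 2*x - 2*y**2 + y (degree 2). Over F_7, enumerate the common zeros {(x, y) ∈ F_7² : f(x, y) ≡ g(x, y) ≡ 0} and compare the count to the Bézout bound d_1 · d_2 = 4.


Common zeros: {(0, 4), (1, 1)}; count = 2; Bézout bound = 4.

deg(f) = 2, deg(g) = 2, so Bézout bound = 4.
Scan x ∈ F_7. For each x, list the y ∈ F_7 with f(x, y) ≡ 0 and those with g(x, y) ≡ 0 (mod 7); the common zeros in that column are the intersection.
  x = 0: f ≡ 0 at y ∈ {4}; g ≡ 0 at y ∈ {0, 4}; common: {4}.
  x = 1: f ≡ 0 at y ∈ {1, 2}; g ≡ 0 at y ∈ {0, 1}; common: {1}.
  x = 2: f ≡ 0 at y ∈ {1, 4}; g ≡ 0 at y ∈ ∅; common: ∅.
  x = 3: f ≡ 0 at y ∈ ∅; g ≡ 0 at y ∈ {1}; common: ∅.
  x = 4: f ≡ 0 at y ∈ {0, 2}; g ≡ 0 at y ∈ {3}; common: ∅.
  x = 5: f ≡ 0 at y ∈ ∅; g ≡ 0 at y ∈ ∅; common: ∅.
  x = 6: f ≡ 0 at y ∈ ∅; g ≡ 0 at y ∈ {3, 4}; common: ∅.
Collecting: common zeros = {(0, 4), (1, 1)}, so the count is 2.
Comparison with the Bézout bound: 2 ≤ 4 = deg(f)·deg(g), as expected for curves with no common component (the affine F_7-count falls short of the bound because intersections may lie at infinity, over extension fields, or carry multiplicity).


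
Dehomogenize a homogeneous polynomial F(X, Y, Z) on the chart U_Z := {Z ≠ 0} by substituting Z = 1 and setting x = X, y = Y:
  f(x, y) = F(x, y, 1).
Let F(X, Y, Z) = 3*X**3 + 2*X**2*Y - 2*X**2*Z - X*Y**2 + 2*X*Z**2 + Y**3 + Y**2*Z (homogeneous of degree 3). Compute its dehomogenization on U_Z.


f(x, y) = 3*x**3 + 2*x**2*y - 2*x**2 - x*y**2 + 2*x + y**3 + y**2

On U_Z we set Z = 1. Each monomial c·X^i·Y^j·Z^k in F becomes c·x^i·y^j·1^k = c·x^i·y^j.
Substituting Z = 1: F(X, Y, 1) = 3*x**3 + 2*x**2*y - 2*x**2 - x*y**2 + 2*x + y**3 + y**2.
Note: deg(f) ≤ deg(F) = 3; strict inequality happens when F is divisible by Z (lost terms).


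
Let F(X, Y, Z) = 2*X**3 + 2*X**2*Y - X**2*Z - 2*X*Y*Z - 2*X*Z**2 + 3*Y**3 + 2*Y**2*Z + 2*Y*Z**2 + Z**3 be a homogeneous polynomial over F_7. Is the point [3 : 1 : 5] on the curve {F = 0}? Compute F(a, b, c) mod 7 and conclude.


F(3,1,5) ≡ 0 (mod 7); P is on the curve.

Evaluate F(3, 1, 5) term-by-term (mod 7).
  2*X**3 ↦ 2·27·1·1 = 54
  2*X**2*Y ↦ 2·9·1·1 = 18
  -X**2*Z ↦ -1·9·1·5 = -45
  -2*X*Y*Z ↦ -2·3·1·5 = -30
  -2*X*Z**2 ↦ -2·3·1·25 = -150
  3*Y**3 ↦ 3·1·1·1 = 3
  2*Y**2*Z ↦ 2·1·1·5 = 10
  2*Y*Z**2 ↦ 2·1·1·25 = 50
  Z**3 ↦ 1·1·1·125 = 125
Sum: F(3, 1, 5) = (54) + (18) + (-45) + (-30) + (-150) + (3) + (10) + (50) + (125) = 35.
Reducing mod 7: 35 ≡ 0 (mod 7).
Since F(a, b, c) ≡ 0 (mod 7), P lies on the curve.


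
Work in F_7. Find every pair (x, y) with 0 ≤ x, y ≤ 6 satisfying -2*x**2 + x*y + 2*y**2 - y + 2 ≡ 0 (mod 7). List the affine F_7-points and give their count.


Affine F_7-points: {(1, 0), (2, 5), (4, 4), (4, 5), (5, 1), (5, 4), (6, 0), (6, 1)}; count = 8.

For each of the 49 pairs (x, y) ∈ F_7², evaluate f(x, y) mod 7. Record the zeros.
  x = 0: [0↦2, 1↦3, 2↦1, 3↦3, 4↦2, 5↦5, 6↦5]  zeros at y ∈ ∅
  x = 1: [0↦0, 1↦2, 2↦1, 3↦4, 4↦4, 5↦1, 6↦2]  zeros at y ∈ {0}
  x = 2: [0↦1, 1↦4, 2↦4, 3↦1, 4↦2, 5↦0, 6↦2]  zeros at y ∈ {5}
  x = 3: [0↦5, 1↦2, 2↦3, 3↦1, 4↦3, 5↦2, 6↦5]  zeros at y ∈ ∅
  x = 4: [0↦5, 1↦3, 2↦5, 3↦4, 4↦0, 5↦0, 6↦4]  zeros at y ∈ {4, 5}
  x = 5: [0↦1, 1↦0, 2↦3, 3↦3, 4↦0, 5↦1, 6↦6]  zeros at y ∈ {1, 4}
  x = 6: [0↦0, 1↦0, 2↦4, 3↦5, 4↦3, 5↦5, 6↦4]  zeros at y ∈ {0, 1}
Collecting zeros: affine points = {(1, 0), (2, 5), (4, 4), (4, 5), (5, 1), (5, 4), (6, 0), (6, 1)}.
Total count |C(F_7)_aff| = 8.


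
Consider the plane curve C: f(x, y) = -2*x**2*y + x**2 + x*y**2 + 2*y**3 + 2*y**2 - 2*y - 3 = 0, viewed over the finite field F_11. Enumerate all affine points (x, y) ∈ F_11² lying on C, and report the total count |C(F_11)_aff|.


Affine F_11-points: {(0, 8), (1, 7), (2, 6), (5, 0), (5, 5), (5, 8), (6, 0), (7, 7), (8, 2), (10, 5)}; count = 10.

For each of the 121 pairs (x, y) ∈ F_11², evaluate f(x, y) mod 11. Record the zeros.
  x = 0: [0↦8, 1↦10, 2↦6, 3↦8, 4↦6, 5↦1, 6↦5, 7↦8, 8↦0, 9↦4, 10↦10]  zeros at y ∈ {8}
  x = 1: [0↦9, 1↦10, 2↦7, 3↦1, 4↦4, 5↦6, 6↦8, 7↦0, 8↦5, 9↦2, 10↦3]  zeros at y ∈ {7}
  x = 2: [0↦1, 1↦8, 2↦2, 3↦6, 4↦10, 5↦4, 6↦0, 7↦10, 8↦2, 9↦10, 10↦2]  zeros at y ∈ {6}
  x = 3: [0↦6, 1↦4, 2↦2, 3↦1, 4↦2, 5↦6, 6↦3, 7↦5, 8↦2, 9↦6, 10↦7]  zeros at y ∈ ∅
  x = 4: [0↦2, 1↦9, 2↦7, 3↦8, 4↦2, 5↦1, 6↦6, 7↦7, 8↦5, 9↦1, 10↦7]  zeros at y ∈ ∅
  x = 5: [0↦0, 1↦1, 2↦6, 3↦5, 4↦10, 5↦0, 6↦9, 7↦5, 8↦0, 9↦6, 10↦2]  zeros at y ∈ {0, 5, 8}
  x = 6: [0↦0, 1↦2, 2↦10, 3↦3, 4↦4, 5↦3, 6↦1, 7↦10, 8↦9, 9↦10, 10↦3]  zeros at y ∈ {0}
  x = 7: [0↦2, 1↦1, 2↦8, 3↦2, 4↦6, 5↦10, 6↦4, 7↦0, 8↦10, 9↦2, 10↦10]  zeros at y ∈ {7}
  x = 8: [0↦6, 1↦9, 2↦0, 3↦2, 4↦5, 5↦10, 6↦7, 7↦8, 8↦3, 9↦4, 10↦1]  zeros at y ∈ {2}
  x = 9: [0↦1, 1↦4, 2↦8, 3↦3, 4↦1, 5↦3, 6↦10, 7↦1, 8↦10, 9↦5, 10↦9]  zeros at y ∈ ∅
  x = 10: [0↦9, 1↦8, 2↦10, 3↦5, 4↦5, 5↦0, 6↦2, 7↦1, 8↦9, 9↦5, 10↦1]  zeros at y ∈ {5}
Collecting zeros: affine points = {(0, 8), (1, 7), (2, 6), (5, 0), (5, 5), (5, 8), (6, 0), (7, 7), (8, 2), (10, 5)}.
Total count |C(F_11)_aff| = 10.


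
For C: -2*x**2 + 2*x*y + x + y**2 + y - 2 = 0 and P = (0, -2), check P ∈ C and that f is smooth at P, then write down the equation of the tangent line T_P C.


Tangent line at P: -3*x - 3*y - 6 = 0.

Step 1: f(0, -2) = 0, so P lies on C.
Step 2: partial derivatives
  f_x(x, y) = -4*x + 2*y + 1, f_y(x, y) = 2*x + 2*y + 1.
  f_x(P) = -3, f_y(P) = -3 (gradient nonzero, so P is smooth).
Step 3: tangent line at P: -3·(x − 0) + -3·(y − -2) = 0.
Expanding: -3*x - 3*y - 6 = 0.


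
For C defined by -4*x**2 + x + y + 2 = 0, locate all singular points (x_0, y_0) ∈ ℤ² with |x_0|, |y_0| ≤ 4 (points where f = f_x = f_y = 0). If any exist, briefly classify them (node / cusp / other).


No singular points in the scanned grid; C is smooth there.

Compute partial derivatives:
  f_x = 1 - 8*x.
  f_y = 1.
f_y = 1 is a nonzero constant, so f_y never vanishes: no point (x, y) can satisfy f = f_x = f_y = 0. In particular no (x, y) ∈ {−4, ..., 4}² is singular; the curve is smooth.


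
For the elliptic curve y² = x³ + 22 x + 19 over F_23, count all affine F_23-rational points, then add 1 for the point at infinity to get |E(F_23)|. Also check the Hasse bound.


Affine points = {(2, 5), (2, 18), (5, 1), (5, 22), (9, 7), (9, 16), (13, 8), (13, 15), (14, 9), (14, 14), (17, 4), (17, 19), (20, 8), (20, 15), (21, 6), (21, 17)}; affine count = 16; |E(F_23)| = 17.

Discriminant check: Δ ∝ 4a³ + 27b² = 4·22³ + 27·19² = 4·10648 + 27·361 ≡ 14 (mod 23). Nonzero ⇒ E is nonsingular.
For each x ∈ F_23, compute rhs = x³ + 22·x + 19 mod 23, then count y ∈ F_23 with y² ≡ rhs.
  x = 0: rhs = 19, matching y values: none (0 points).
  x = 1: rhs = 19, matching y values: none (0 points).
  x = 2: rhs = 2, matching y values: 5, 18 (2 points).
  x = 3: rhs = 20, matching y values: none (0 points).
  x = 4: rhs = 10, matching y values: none (0 points).
  x = 5: rhs = 1, matching y values: 1, 22 (2 points).
  x = 6: rhs = 22, matching y values: none (0 points).
  x = 7: rhs = 10, matching y values: none (0 points).
  x = 8: rhs = 17, matching y values: none (0 points).
  x = 9: rhs = 3, matching y values: 7, 16 (2 points).
  x = 10: rhs = 20, matching y values: none (0 points).
  x = 11: rhs = 5, matching y values: none (0 points).
  x = 12: rhs = 10, matching y values: none (0 points).
  x = 13: rhs = 18, matching y values: 8, 15 (2 points).
  x = 14: rhs = 12, matching y values: 9, 14 (2 points).
  x = 15: rhs = 21, matching y values: none (0 points).
  x = 16: rhs = 5, matching y values: none (0 points).
  x = 17: rhs = 16, matching y values: 4, 19 (2 points).
  x = 18: rhs = 14, matching y values: none (0 points).
  x = 19: rhs = 5, matching y values: none (0 points).
  x = 20: rhs = 18, matching y values: 8, 15 (2 points).
  x = 21: rhs = 13, matching y values: 6, 17 (2 points).
  x = 22: rhs = 19, matching y values: none (0 points).
Total affine count: 16.
Full point count |E(F_23)| = 16 + 1 = 17.
Hasse bound: |17 − (23+1)| = |-7| = 7 ≤ 2√23 ≈ 9.5917 ✓.


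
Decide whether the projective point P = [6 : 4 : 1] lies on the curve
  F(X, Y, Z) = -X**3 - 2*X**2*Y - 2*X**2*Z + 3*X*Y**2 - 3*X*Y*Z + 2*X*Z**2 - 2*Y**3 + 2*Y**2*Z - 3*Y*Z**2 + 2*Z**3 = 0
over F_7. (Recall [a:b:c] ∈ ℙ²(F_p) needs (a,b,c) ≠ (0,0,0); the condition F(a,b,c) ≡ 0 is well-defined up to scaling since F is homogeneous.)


F(6,4,1) ≡ 1 (mod 7); P is NOT on the curve.

Evaluate F(6, 4, 1) term-by-term (mod 7).
  -X**3 ↦ -1·216·1·1 = -216
  -2*X**2*Y ↦ -2·36·4·1 = -288
  -2*X**2*Z ↦ -2·36·1·1 = -72
  3*X*Y**2 ↦ 3·6·16·1 = 288
  -3*X*Y*Z ↦ -3·6·4·1 = -72
  2*X*Z**2 ↦ 2·6·1·1 = 12
  -2*Y**3 ↦ -2·1·64·1 = -128
  2*Y**2*Z ↦ 2·1·16·1 = 32
  -3*Y*Z**2 ↦ -3·1·4·1 = -12
  2*Z**3 ↦ 2·1·1·1 = 2
Sum: F(6, 4, 1) = (-216) + (-288) + (-72) + (288) + (-72) + (12) + (-128) + (32) + (-12) + (2) = -454.
Reducing mod 7: -454 ≡ 1 (mod 7).
Since F(a, b, c) ≡ 1 ≠ 0 (mod 7), P does NOT lie on the curve.


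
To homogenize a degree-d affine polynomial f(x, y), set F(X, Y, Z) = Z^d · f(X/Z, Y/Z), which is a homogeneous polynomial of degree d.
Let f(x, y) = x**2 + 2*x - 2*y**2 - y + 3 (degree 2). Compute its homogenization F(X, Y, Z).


F(X, Y, Z) = X**2 + 2*X*Z - 2*Y**2 - Y*Z + 3*Z**2

deg(f) = 2.
Substitute x = X/Z, y = Y/Z into f, then multiply by Z^2.
  monomial 1·x^2·y^0 ↦ 1·X^2·Y^0·Z^0.
  monomial 2·x^1·y^0 ↦ 2·X^1·Y^0·Z^1.
  monomial -2·x^0·y^2 ↦ -2·X^0·Y^2·Z^0.
  monomial -1·x^0·y^1 ↦ -1·X^0·Y^1·Z^1.
  monomial 3·x^0·y^0 ↦ 3·X^0·Y^0·Z^2.
Collecting: F(X, Y, Z) = X**2 + 2*X*Z - 2*Y**2 - Y*Z + 3*Z**2.


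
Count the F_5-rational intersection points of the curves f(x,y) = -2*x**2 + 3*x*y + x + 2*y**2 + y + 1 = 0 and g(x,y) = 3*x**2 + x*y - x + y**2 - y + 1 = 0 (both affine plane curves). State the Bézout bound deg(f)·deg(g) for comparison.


Common zeros: ∅; count = 0; Bézout bound = 4.

deg(f) = 2, deg(g) = 2, so Bézout bound = 4.
Scan x ∈ F_5. For each x, list the y ∈ F_5 with f(x, y) ≡ 0 and those with g(x, y) ≡ 0 (mod 5); the common zeros in that column are the intersection.
  x = 0: f ≡ 0 at y ∈ ∅; g ≡ 0 at y ∈ ∅; common: ∅.
  x = 1: f ≡ 0 at y ∈ {0, 3}; g ≡ 0 at y ∈ ∅; common: ∅.
  x = 2: f ≡ 0 at y ∈ {0, 4}; g ≡ 0 at y ∈ ∅; common: ∅.
  x = 3: f ≡ 0 at y ∈ ∅; g ≡ 0 at y ∈ {0, 3}; common: ∅.
  x = 4: f ≡ 0 at y ∈ {3}; g ≡ 0 at y ∈ {0, 2}; common: ∅.
Collecting: common zeros = ∅, so the count is 0.
Comparison with the Bézout bound: 0 ≤ 4 = deg(f)·deg(g), as expected for curves with no common component (the affine F_5-count falls short of the bound because intersections may lie at infinity, over extension fields, or carry multiplicity).


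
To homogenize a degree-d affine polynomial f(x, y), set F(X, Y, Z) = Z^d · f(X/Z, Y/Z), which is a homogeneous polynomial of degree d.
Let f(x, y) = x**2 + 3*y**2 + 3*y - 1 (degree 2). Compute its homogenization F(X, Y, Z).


F(X, Y, Z) = X**2 + 3*Y**2 + 3*Y*Z - Z**2

deg(f) = 2.
Substitute x = X/Z, y = Y/Z into f, then multiply by Z^2.
  monomial 1·x^2·y^0 ↦ 1·X^2·Y^0·Z^0.
  monomial 3·x^0·y^2 ↦ 3·X^0·Y^2·Z^0.
  monomial 3·x^0·y^1 ↦ 3·X^0·Y^1·Z^1.
  monomial -1·x^0·y^0 ↦ -1·X^0·Y^0·Z^2.
Collecting: F(X, Y, Z) = X**2 + 3*Y**2 + 3*Y*Z - Z**2.


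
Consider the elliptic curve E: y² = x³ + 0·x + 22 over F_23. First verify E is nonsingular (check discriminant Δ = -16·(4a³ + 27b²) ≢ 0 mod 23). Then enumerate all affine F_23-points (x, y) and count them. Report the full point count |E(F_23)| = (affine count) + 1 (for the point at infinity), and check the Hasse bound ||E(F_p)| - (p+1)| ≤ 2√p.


Affine points = {(1, 0), (3, 7), (3, 16), (5, 3), (5, 20), (6, 10), (6, 13), (12, 5), (12, 18), (14, 11), (14, 12), (15, 4), (15, 19), (16, 1), (16, 22), (17, 6), (17, 17), (18, 9), (18, 14), (19, 2), (19, 21), (20, 8), (20, 15)}; affine count = 23; |E(F_23)| = 24.

Discriminant check: Δ ∝ 4a³ + 27b² = 4·0³ + 27·22² = 4·0 + 27·484 ≡ 4 (mod 23). Nonzero ⇒ E is nonsingular.
For each x ∈ F_23, compute rhs = x³ + 0·x + 22 mod 23, then count y ∈ F_23 with y² ≡ rhs.
  x = 0: rhs = 22, matching y values: none (0 points).
  x = 1: rhs = 0, matching y values: 0 (1 points).
  x = 2: rhs = 7, matching y values: none (0 points).
  x = 3: rhs = 3, matching y values: 7, 16 (2 points).
  x = 4: rhs = 17, matching y values: none (0 points).
  x = 5: rhs = 9, matching y values: 3, 20 (2 points).
  x = 6: rhs = 8, matching y values: 10, 13 (2 points).
  x = 7: rhs = 20, matching y values: none (0 points).
  x = 8: rhs = 5, matching y values: none (0 points).
  x = 9: rhs = 15, matching y values: none (0 points).
  x = 10: rhs = 10, matching y values: none (0 points).
  x = 11: rhs = 19, matching y values: none (0 points).
  x = 12: rhs = 2, matching y values: 5, 18 (2 points).
  x = 13: rhs = 11, matching y values: none (0 points).
  x = 14: rhs = 6, matching y values: 11, 12 (2 points).
  x = 15: rhs = 16, matching y values: 4, 19 (2 points).
  x = 16: rhs = 1, matching y values: 1, 22 (2 points).
  x = 17: rhs = 13, matching y values: 6, 17 (2 points).
  x = 18: rhs = 12, matching y values: 9, 14 (2 points).
  x = 19: rhs = 4, matching y values: 2, 21 (2 points).
  x = 20: rhs = 18, matching y values: 8, 15 (2 points).
  x = 21: rhs = 14, matching y values: none (0 points).
  x = 22: rhs = 21, matching y values: none (0 points).
Total affine count: 23.
Full point count |E(F_23)| = 23 + 1 = 24.
Hasse bound: |24 − (23+1)| = |0| = 0 ≤ 2√23 ≈ 9.5917 ✓.


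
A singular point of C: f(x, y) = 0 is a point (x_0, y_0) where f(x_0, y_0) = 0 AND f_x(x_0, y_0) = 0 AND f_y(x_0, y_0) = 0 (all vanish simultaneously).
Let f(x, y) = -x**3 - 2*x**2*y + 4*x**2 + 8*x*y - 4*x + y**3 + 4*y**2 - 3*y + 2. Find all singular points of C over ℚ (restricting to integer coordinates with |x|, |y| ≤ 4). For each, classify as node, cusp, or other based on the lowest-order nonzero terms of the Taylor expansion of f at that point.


Singular points: {(2, -1)}; classification: cusp.

Compute partial derivatives:
  f_x = -3*x**2 - 4*x*y + 8*x + 8*y - 4.
  f_y = -2*x**2 + 8*x + 3*y**2 + 8*y - 3.
Scan x_0 ∈ {−4, ..., 4}. For each x_0, f_y(x_0, y) is a polynomial in y; find its integer roots y ∈ {−4, ..., 4}, then test f_x and f at those candidates.
  x = -4: f_y(-4, y) = 3*y**2 + 8*y - 67; no integer root y with |y| ≤ 4.
  x = -3: f_y(-3, y) = 3*y**2 + 8*y - 45; no integer root y with |y| ≤ 4.
  x = -2: f_y(-2, y) = 3*y**2 + 8*y - 27; no integer root y with |y| ≤ 4.
  x = -1: f_y(-1, y) = 3*y**2 + 8*y - 13; no integer root y with |y| ≤ 4.
  x = 0: f_y(0, y) = 3*y**2 + 8*y - 3; vanishes at y ∈ {-3}. (0, -3): f_x = -28 ≠ 0.
  x = 1: f_y(1, y) = 3*y**2 + 8*y + 3; no integer root y with |y| ≤ 4.
  x = 2: f_y(2, y) = 3*y**2 + 8*y + 5; vanishes at y ∈ {-1}. (2, -1): f_x = 0, f = 0 — SINGULAR.
  x = 3: f_y(3, y) = 3*y**2 + 8*y + 3; no integer root y with |y| ≤ 4.
  x = 4: f_y(4, y) = 3*y**2 + 8*y - 3; vanishes at y ∈ {-3}. (4, -3): f_x = 4 ≠ 0.
Only singular point on the grid: (2, -1).
Classify: substitute x = 2 + u, y = -1 + v and expand: f = -u**3 - 2*u**2*v + v**3 + v**2.
No constant or linear terms (consistent with a singular point). Quadratic part: v**2. Cubic part: -u**3 - 2*u**2*v + v**3.
The quadratic part v**2 is a perfect square, so there is a single (double) tangent line v = 0, i.e. y = -1. Restricting the cubic part to that line (v = 0) leaves -u**3 ≠ 0, so f is not divisible by v and the branch is v² ≈ u**3 to lowest order — this is a cusp.
Classification: cusp.


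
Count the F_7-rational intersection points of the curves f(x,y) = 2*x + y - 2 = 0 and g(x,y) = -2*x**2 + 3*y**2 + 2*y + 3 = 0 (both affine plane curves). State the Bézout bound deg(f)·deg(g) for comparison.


Common zeros: ∅; count = 0; Bézout bound = 2.

deg(f) = 1, deg(g) = 2, so Bézout bound = 2.
Scan x ∈ F_7. For each x, list the y ∈ F_7 with f(x, y) ≡ 0 and those with g(x, y) ≡ 0 (mod 7); the common zeros in that column are the intersection.
  x = 0: f ≡ 0 at y ∈ {2}; g ≡ 0 at y ∈ ∅; common: ∅.
  x = 1: f ≡ 0 at y ∈ {0}; g ≡ 0 at y ∈ ∅; common: ∅.
  x = 2: f ≡ 0 at y ∈ {5}; g ≡ 0 at y ∈ {1, 3}; common: ∅.
  x = 3: f ≡ 0 at y ∈ {3}; g ≡ 0 at y ∈ {5, 6}; common: ∅.
  x = 4: f ≡ 0 at y ∈ {1}; g ≡ 0 at y ∈ {5, 6}; common: ∅.
  x = 5: f ≡ 0 at y ∈ {6}; g ≡ 0 at y ∈ {1, 3}; common: ∅.
  x = 6: f ≡ 0 at y ∈ {4}; g ≡ 0 at y ∈ ∅; common: ∅.
Collecting: common zeros = ∅, so the count is 0.
Comparison with the Bézout bound: 0 ≤ 2 = deg(f)·deg(g), as expected for curves with no common component (the affine F_7-count falls short of the bound because intersections may lie at infinity, over extension fields, or carry multiplicity).


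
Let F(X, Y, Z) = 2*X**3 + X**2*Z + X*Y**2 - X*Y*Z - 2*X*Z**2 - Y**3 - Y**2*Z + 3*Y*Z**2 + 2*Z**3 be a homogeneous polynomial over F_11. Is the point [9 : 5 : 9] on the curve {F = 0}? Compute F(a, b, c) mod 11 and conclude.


F(9,5,9) ≡ 1 (mod 11); P is NOT on the curve.

Evaluate F(9, 5, 9) term-by-term (mod 11).
  2*X**3 ↦ 2·729·1·1 = 1458
  X**2*Z ↦ 1·81·1·9 = 729
  X*Y**2 ↦ 1·9·25·1 = 225
  -X*Y*Z ↦ -1·9·5·9 = -405
  -2*X*Z**2 ↦ -2·9·1·81 = -1458
  -Y**3 ↦ -1·1·125·1 = -125
  -Y**2*Z ↦ -1·1·25·9 = -225
  3*Y*Z**2 ↦ 3·1·5·81 = 1215
  2*Z**3 ↦ 2·1·1·729 = 1458
Sum: F(9, 5, 9) = (1458) + (729) + (225) + (-405) + (-1458) + (-125) + (-225) + (1215) + (1458) = 2872.
Reducing mod 11: 2872 ≡ 1 (mod 11).
Since F(a, b, c) ≡ 1 ≠ 0 (mod 11), P does NOT lie on the curve.


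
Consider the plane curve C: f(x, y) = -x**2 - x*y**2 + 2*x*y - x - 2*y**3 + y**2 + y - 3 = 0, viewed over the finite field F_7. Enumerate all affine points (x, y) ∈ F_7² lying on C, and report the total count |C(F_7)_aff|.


Affine F_7-points: {(2, 1), (2, 4), (2, 5), (3, 4), (3, 5), (4, 3), (5, 1), (6, 3)}; count = 8.

For each of the 49 pairs (x, y) ∈ F_7², evaluate f(x, y) mod 7. Record the zeros.
  x = 0: [0↦4, 1↦4, 2↦1, 3↦4, 4↦1, 5↦1, 6↦6]  zeros at y ∈ ∅
  x = 1: [0↦2, 1↦3, 2↦6, 3↦6, 4↦5, 5↦5, 6↦1]  zeros at y ∈ ∅
  x = 2: [0↦5, 1↦0, 2↦2, 3↦6, 4↦0, 5↦0, 6↦1]  zeros at y ∈ {1, 4, 5}
  x = 3: [0↦6, 1↦2, 2↦3, 3↦4, 4↦0, 5↦0, 6↦6]  zeros at y ∈ {4, 5}
  x = 4: [0↦5, 1↦2, 2↦2, 3↦0, 4↦5, 5↦5, 6↦2]  zeros at y ∈ {3}
  x = 5: [0↦2, 1↦0, 2↦6, 3↦1, 4↦1, 5↦1, 6↦3]  zeros at y ∈ {1}
  x = 6: [0↦4, 1↦3, 2↦1, 3↦0, 4↦2, 5↦2, 6↦2]  zeros at y ∈ {3}
Collecting zeros: affine points = {(2, 1), (2, 4), (2, 5), (3, 4), (3, 5), (4, 3), (5, 1), (6, 3)}.
Total count |C(F_7)_aff| = 8.


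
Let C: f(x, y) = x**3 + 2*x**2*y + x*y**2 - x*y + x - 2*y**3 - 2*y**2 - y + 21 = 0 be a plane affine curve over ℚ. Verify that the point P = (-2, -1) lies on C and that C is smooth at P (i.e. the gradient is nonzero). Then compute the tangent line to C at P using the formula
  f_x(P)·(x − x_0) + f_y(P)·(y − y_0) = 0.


Tangent line at P: 23*x + 11*y + 57 = 0.

Step 1: f(-2, -1) = 0, so P lies on C.
Step 2: partial derivatives
  f_x(x, y) = 3*x**2 + 4*x*y + y**2 - y + 1, f_y(x, y) = 2*x**2 + 2*x*y - x - 6*y**2 - 4*y - 1.
  f_x(P) = 23, f_y(P) = 11 (gradient nonzero, so P is smooth).
Step 3: tangent line at P: 23·(x − -2) + 11·(y − -1) = 0.
Expanding: 23*x + 11*y + 57 = 0.


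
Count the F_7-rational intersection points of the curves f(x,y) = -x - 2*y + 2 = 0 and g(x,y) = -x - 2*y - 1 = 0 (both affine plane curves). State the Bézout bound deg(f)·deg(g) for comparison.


Common zeros: ∅; count = 0; Bézout bound = 1.

deg(f) = 1, deg(g) = 1, so Bézout bound = 1.
Scan x ∈ F_7. For each x, list the y ∈ F_7 with f(x, y) ≡ 0 and those with g(x, y) ≡ 0 (mod 7); the common zeros in that column are the intersection.
  x = 0: f ≡ 0 at y ∈ {1}; g ≡ 0 at y ∈ {3}; common: ∅.
  x = 1: f ≡ 0 at y ∈ {4}; g ≡ 0 at y ∈ {6}; common: ∅.
  x = 2: f ≡ 0 at y ∈ {0}; g ≡ 0 at y ∈ {2}; common: ∅.
  x = 3: f ≡ 0 at y ∈ {3}; g ≡ 0 at y ∈ {5}; common: ∅.
  x = 4: f ≡ 0 at y ∈ {6}; g ≡ 0 at y ∈ {1}; common: ∅.
  x = 5: f ≡ 0 at y ∈ {2}; g ≡ 0 at y ∈ {4}; common: ∅.
  x = 6: f ≡ 0 at y ∈ {5}; g ≡ 0 at y ∈ {0}; common: ∅.
Collecting: common zeros = ∅, so the count is 0.
Comparison with the Bézout bound: 0 ≤ 1 = deg(f)·deg(g), as expected for curves with no common component (the affine F_7-count falls short of the bound because intersections may lie at infinity, over extension fields, or carry multiplicity).


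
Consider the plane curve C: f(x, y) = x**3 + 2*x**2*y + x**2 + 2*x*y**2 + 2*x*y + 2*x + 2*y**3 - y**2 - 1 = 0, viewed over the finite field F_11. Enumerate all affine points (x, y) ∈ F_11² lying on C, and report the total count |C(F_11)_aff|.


Affine F_11-points: {(0, 1), (0, 2), (0, 3), (1, 6), (2, 3), (2, 6), (5, 4), (6, 6), (7, 5), (7, 8), (8, 5), (9, 4), (10, 4)}; count = 13.

For each of the 121 pairs (x, y) ∈ F_11², evaluate f(x, y) mod 11. Record the zeros.
  x = 0: [0↦10, 1↦0, 2↦0, 3↦0, 4↦1, 5↦4, 6↦10, 7↦9, 8↦2, 9↦1, 10↦7]  zeros at y ∈ {1, 2, 3}
  x = 1: [0↦3, 1↦10, 2↦9, 3↦1, 4↦9, 5↦1, 6↦0, 7↦7, 8↦1, 9↦5, 10↦9]  zeros at y ∈ {6}
  x = 2: [0↦4, 1↦10, 2↦1, 3↦0, 4↦8, 5↦4, 6↦0, 7↦8, 8↦7, 9↦9, 10↦4]  zeros at y ∈ {3, 6}
  x = 3: [0↦8, 1↦6, 2↦4, 3↦3, 4↦4, 5↦8, 6↦5, 7↦7, 8↦4, 9↦8, 10↦9]  zeros at y ∈ ∅
  x = 4: [0↦10, 1↦4, 2↦2, 3↦5, 4↦3, 5↦8, 6↦10, 7↦10, 8↦9, 9↦8, 10↦8]  zeros at y ∈ ∅
  x = 5: [0↦5, 1↦10, 2↦1, 3↦1, 4↦0, 5↦10, 6↦10, 7↦1, 8↦6, 9↦4, 10↦7]  zeros at y ∈ {4}
  x = 6: [0↦10, 1↦8, 2↦7, 3↦8, 4↦1, 5↦9, 6↦0, 7↦8, 8↦1, 9↦2, 10↦1]  zeros at y ∈ {6}
  x = 7: [0↦9, 1↦4, 2↦4, 3↦10, 4↦1, 5↦0, 6↦8, 7↦4, 8↦0, 9↦8, 10↦7]  zeros at y ∈ {5, 8}
  x = 8: [0↦8, 1↦4, 2↦9, 3↦2, 4↦6, 5↦0, 6↦7, 7↦6, 8↦9, 9↦6, 10↦9]  zeros at y ∈ {5}
  x = 9: [0↦2, 1↦3, 2↦6, 3↦1, 4↦0, 5↦4, 6↦3, 7↦9, 8↦1, 9↦2, 10↦2]  zeros at y ∈ {4}
  x = 10: [0↦8, 1↦7, 2↦1, 3↦2, 4↦0, 5↦7, 6↦2, 7↦8, 8↦4, 9↦2, 10↦3]  zeros at y ∈ {4}
Collecting zeros: affine points = {(0, 1), (0, 2), (0, 3), (1, 6), (2, 3), (2, 6), (5, 4), (6, 6), (7, 5), (7, 8), (8, 5), (9, 4), (10, 4)}.
Total count |C(F_11)_aff| = 13.


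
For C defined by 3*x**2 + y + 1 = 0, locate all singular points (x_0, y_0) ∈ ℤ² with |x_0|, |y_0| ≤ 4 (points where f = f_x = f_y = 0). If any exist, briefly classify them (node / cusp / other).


No singular points in the scanned grid; C is smooth there.

Compute partial derivatives:
  f_x = 6*x.
  f_y = 1.
f_y = 1 is a nonzero constant, so f_y never vanishes: no point (x, y) can satisfy f = f_x = f_y = 0. In particular no (x, y) ∈ {−4, ..., 4}² is singular; the curve is smooth.


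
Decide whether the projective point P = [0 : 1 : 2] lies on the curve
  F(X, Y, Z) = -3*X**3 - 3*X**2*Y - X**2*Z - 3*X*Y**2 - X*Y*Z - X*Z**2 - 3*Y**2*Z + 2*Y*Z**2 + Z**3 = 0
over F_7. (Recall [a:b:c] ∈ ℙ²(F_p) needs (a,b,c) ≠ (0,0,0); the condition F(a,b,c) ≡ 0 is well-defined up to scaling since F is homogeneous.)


F(0,1,2) ≡ 3 (mod 7); P is NOT on the curve.

Evaluate F(0, 1, 2) term-by-term (mod 7).
  -3*X**3 ↦ -3·0·1·1 = 0
  -3*X**2*Y ↦ -3·0·1·1 = 0
  -X**2*Z ↦ -1·0·1·2 = 0
  -3*X*Y**2 ↦ -3·0·1·1 = 0
  -X*Y*Z ↦ -1·0·1·2 = 0
  -X*Z**2 ↦ -1·0·1·4 = 0
  -3*Y**2*Z ↦ -3·1·1·2 = -6
  2*Y*Z**2 ↦ 2·1·1·4 = 8
  Z**3 ↦ 1·1·1·8 = 8
Sum: F(0, 1, 2) = (0) + (0) + (0) + (0) + (0) + (0) + (-6) + (8) + (8) = 10.
Reducing mod 7: 10 ≡ 3 (mod 7).
Since F(a, b, c) ≡ 3 ≠ 0 (mod 7), P does NOT lie on the curve.


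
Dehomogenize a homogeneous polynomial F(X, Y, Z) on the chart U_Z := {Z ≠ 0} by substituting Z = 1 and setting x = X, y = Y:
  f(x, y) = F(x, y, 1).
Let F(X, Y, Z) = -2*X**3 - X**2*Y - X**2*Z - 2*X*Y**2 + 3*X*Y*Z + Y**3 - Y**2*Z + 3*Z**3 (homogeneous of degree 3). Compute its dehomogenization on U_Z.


f(x, y) = -2*x**3 - x**2*y - x**2 - 2*x*y**2 + 3*x*y + y**3 - y**2 + 3

On U_Z we set Z = 1. Each monomial c·X^i·Y^j·Z^k in F becomes c·x^i·y^j·1^k = c·x^i·y^j.
Substituting Z = 1: F(X, Y, 1) = -2*x**3 - x**2*y - x**2 - 2*x*y**2 + 3*x*y + y**3 - y**2 + 3.
Note: deg(f) ≤ deg(F) = 3; strict inequality happens when F is divisible by Z (lost terms).


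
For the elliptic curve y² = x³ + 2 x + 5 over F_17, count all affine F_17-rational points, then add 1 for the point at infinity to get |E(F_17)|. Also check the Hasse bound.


Affine points = {(1, 5), (1, 12), (2, 0), (3, 2), (3, 15), (4, 3), (4, 14), (5, 2), (5, 15), (9, 2), (9, 15), (11, 7), (11, 10), (13, 1), (13, 16), (16, 6), (16, 11)}; affine count = 17; |E(F_17)| = 18.

Discriminant check: Δ ∝ 4a³ + 27b² = 4·2³ + 27·5² = 4·8 + 27·25 ≡ 10 (mod 17). Nonzero ⇒ E is nonsingular.
For each x ∈ F_17, compute rhs = x³ + 2·x + 5 mod 17, then count y ∈ F_17 with y² ≡ rhs.
  x = 0: rhs = 5, matching y values: none (0 points).
  x = 1: rhs = 8, matching y values: 5, 12 (2 points).
  x = 2: rhs = 0, matching y values: 0 (1 points).
  x = 3: rhs = 4, matching y values: 2, 15 (2 points).
  x = 4: rhs = 9, matching y values: 3, 14 (2 points).
  x = 5: rhs = 4, matching y values: 2, 15 (2 points).
  x = 6: rhs = 12, matching y values: none (0 points).
  x = 7: rhs = 5, matching y values: none (0 points).
  x = 8: rhs = 6, matching y values: none (0 points).
  x = 9: rhs = 4, matching y values: 2, 15 (2 points).
  x = 10: rhs = 5, matching y values: none (0 points).
  x = 11: rhs = 15, matching y values: 7, 10 (2 points).
  x = 12: rhs = 6, matching y values: none (0 points).
  x = 13: rhs = 1, matching y values: 1, 16 (2 points).
  x = 14: rhs = 6, matching y values: none (0 points).
  x = 15: rhs = 10, matching y values: none (0 points).
  x = 16: rhs = 2, matching y values: 6, 11 (2 points).
Total affine count: 17.
Full point count |E(F_17)| = 17 + 1 = 18.
Hasse bound: |18 − (17+1)| = |0| = 0 ≤ 2√17 ≈ 8.2462 ✓.


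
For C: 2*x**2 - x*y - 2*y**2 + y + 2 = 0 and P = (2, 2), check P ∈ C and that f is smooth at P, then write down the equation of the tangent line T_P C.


Tangent line at P: 6*x - 9*y + 6 = 0.

Step 1: f(2, 2) = 0, so P lies on C.
Step 2: partial derivatives
  f_x(x, y) = 4*x - y, f_y(x, y) = -x - 4*y + 1.
  f_x(P) = 6, f_y(P) = -9 (gradient nonzero, so P is smooth).
Step 3: tangent line at P: 6·(x − 2) + -9·(y − 2) = 0.
Expanding: 6*x - 9*y + 6 = 0.


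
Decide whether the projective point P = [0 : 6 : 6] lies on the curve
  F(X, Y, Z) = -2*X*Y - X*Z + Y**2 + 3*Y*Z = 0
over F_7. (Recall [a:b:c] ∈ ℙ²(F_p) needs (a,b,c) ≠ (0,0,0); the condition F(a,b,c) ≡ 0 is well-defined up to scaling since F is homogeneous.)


F(0,6,6) ≡ 4 (mod 7); P is NOT on the curve.

Evaluate F(0, 6, 6) term-by-term (mod 7).
  -2*X*Y ↦ -2·0·6·1 = 0
  -X*Z ↦ -1·0·1·6 = 0
  Y**2 ↦ 1·1·36·1 = 36
  3*Y*Z ↦ 3·1·6·6 = 108
Sum: F(0, 6, 6) = (0) + (0) + (36) + (108) = 144.
Reducing mod 7: 144 ≡ 4 (mod 7).
Since F(a, b, c) ≡ 4 ≠ 0 (mod 7), P does NOT lie on the curve.


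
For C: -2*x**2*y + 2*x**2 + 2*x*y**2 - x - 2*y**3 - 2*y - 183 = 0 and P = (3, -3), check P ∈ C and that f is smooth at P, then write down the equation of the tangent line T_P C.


Tangent line at P: 65*x - 110*y - 525 = 0.

Step 1: f(3, -3) = 0, so P lies on C.
Step 2: partial derivatives
  f_x(x, y) = -4*x*y + 4*x + 2*y**2 - 1, f_y(x, y) = -2*x**2 + 4*x*y - 6*y**2 - 2.
  f_x(P) = 65, f_y(P) = -110 (gradient nonzero, so P is smooth).
Step 3: tangent line at P: 65·(x − 3) + -110·(y − -3) = 0.
Expanding: 65*x - 110*y - 525 = 0.


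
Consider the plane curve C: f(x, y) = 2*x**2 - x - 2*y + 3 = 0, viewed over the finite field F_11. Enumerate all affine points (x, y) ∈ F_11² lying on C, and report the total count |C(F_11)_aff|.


Affine F_11-points: {(0, 7), (1, 2), (2, 10), (3, 9), (4, 10), (5, 2), (6, 7), (7, 3), (8, 1), (9, 1), (10, 3)}; count = 11.

For each of the 121 pairs (x, y) ∈ F_11², evaluate f(x, y) mod 11. Record the zeros.
  x = 0: [0↦3, 1↦1, 2↦10, 3↦8, 4↦6, 5↦4, 6↦2, 7↦0, 8↦9, 9↦7, 10↦5]  zeros at y ∈ {7}
  x = 1: [0↦4, 1↦2, 2↦0, 3↦9, 4↦7, 5↦5, 6↦3, 7↦1, 8↦10, 9↦8, 10↦6]  zeros at y ∈ {2}
  x = 2: [0↦9, 1↦7, 2↦5, 3↦3, 4↦1, 5↦10, 6↦8, 7↦6, 8↦4, 9↦2, 10↦0]  zeros at y ∈ {10}
  x = 3: [0↦7, 1↦5, 2↦3, 3↦1, 4↦10, 5↦8, 6↦6, 7↦4, 8↦2, 9↦0, 10↦9]  zeros at y ∈ {9}
  x = 4: [0↦9, 1↦7, 2↦5, 3↦3, 4↦1, 5↦10, 6↦8, 7↦6, 8↦4, 9↦2, 10↦0]  zeros at y ∈ {10}
  x = 5: [0↦4, 1↦2, 2↦0, 3↦9, 4↦7, 5↦5, 6↦3, 7↦1, 8↦10, 9↦8, 10↦6]  zeros at y ∈ {2}
  x = 6: [0↦3, 1↦1, 2↦10, 3↦8, 4↦6, 5↦4, 6↦2, 7↦0, 8↦9, 9↦7, 10↦5]  zeros at y ∈ {7}
  x = 7: [0↦6, 1↦4, 2↦2, 3↦0, 4↦9, 5↦7, 6↦5, 7↦3, 8↦1, 9↦10, 10↦8]  zeros at y ∈ {3}
  x = 8: [0↦2, 1↦0, 2↦9, 3↦7, 4↦5, 5↦3, 6↦1, 7↦10, 8↦8, 9↦6, 10↦4]  zeros at y ∈ {1}
  x = 9: [0↦2, 1↦0, 2↦9, 3↦7, 4↦5, 5↦3, 6↦1, 7↦10, 8↦8, 9↦6, 10↦4]  zeros at y ∈ {1}
  x = 10: [0↦6, 1↦4, 2↦2, 3↦0, 4↦9, 5↦7, 6↦5, 7↦3, 8↦1, 9↦10, 10↦8]  zeros at y ∈ {3}
Collecting zeros: affine points = {(0, 7), (1, 2), (2, 10), (3, 9), (4, 10), (5, 2), (6, 7), (7, 3), (8, 1), (9, 1), (10, 3)}.
Total count |C(F_11)_aff| = 11.


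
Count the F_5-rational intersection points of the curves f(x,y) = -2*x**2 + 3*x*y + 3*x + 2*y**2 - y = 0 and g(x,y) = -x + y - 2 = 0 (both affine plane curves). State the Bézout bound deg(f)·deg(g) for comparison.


Common zeros: {(1, 3), (2, 4)}; count = 2; Bézout bound = 2.

deg(f) = 2, deg(g) = 1, so Bézout bound = 2.
Scan x ∈ F_5. For each x, list the y ∈ F_5 with f(x, y) ≡ 0 and those with g(x, y) ≡ 0 (mod 5); the common zeros in that column are the intersection.
  x = 0: f ≡ 0 at y ∈ {0, 3}; g ≡ 0 at y ∈ {2}; common: ∅.
  x = 1: f ≡ 0 at y ∈ {1, 3}; g ≡ 0 at y ∈ {3}; common: {3}.
  x = 2: f ≡ 0 at y ∈ {1, 4}; g ≡ 0 at y ∈ {4}; common: {4}.
  x = 3: f ≡ 0 at y ∈ {2, 4}; g ≡ 0 at y ∈ {0}; common: ∅.
  x = 4: f ≡ 0 at y ∈ {0, 2}; g ≡ 0 at y ∈ {1}; common: ∅.
Collecting: common zeros = {(1, 3), (2, 4)}, so the count is 2.
Comparison with the Bézout bound: 2 ≤ 2 = deg(f)·deg(g), as expected for curves with no common component (the bound is attained).


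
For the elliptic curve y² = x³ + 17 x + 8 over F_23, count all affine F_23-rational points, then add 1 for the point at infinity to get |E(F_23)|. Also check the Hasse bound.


Affine points = {(0, 10), (0, 13), (1, 7), (1, 16), (2, 2), (2, 21), (4, 5), (4, 18), (6, 2), (6, 21), (8, 9), (8, 14), (9, 4), (9, 19), (11, 10), (11, 13), (12, 10), (12, 13), (14, 0), (15, 2), (15, 21), (16, 11), (16, 12), (17, 9), (17, 14), (21, 9), (21, 14), (22, 6), (22, 17)}; affine count = 29; |E(F_23)| = 30.

Discriminant check: Δ ∝ 4a³ + 27b² = 4·17³ + 27·8² = 4·4913 + 27·64 ≡ 13 (mod 23). Nonzero ⇒ E is nonsingular.
For each x ∈ F_23, compute rhs = x³ + 17·x + 8 mod 23, then count y ∈ F_23 with y² ≡ rhs.
  x = 0: rhs = 8, matching y values: 10, 13 (2 points).
  x = 1: rhs = 3, matching y values: 7, 16 (2 points).
  x = 2: rhs = 4, matching y values: 2, 21 (2 points).
  x = 3: rhs = 17, matching y values: none (0 points).
  x = 4: rhs = 2, matching y values: 5, 18 (2 points).
  x = 5: rhs = 11, matching y values: none (0 points).
  x = 6: rhs = 4, matching y values: 2, 21 (2 points).
  x = 7: rhs = 10, matching y values: none (0 points).
  x = 8: rhs = 12, matching y values: 9, 14 (2 points).
  x = 9: rhs = 16, matching y values: 4, 19 (2 points).
  x = 10: rhs = 5, matching y values: none (0 points).
  x = 11: rhs = 8, matching y values: 10, 13 (2 points).
  x = 12: rhs = 8, matching y values: 10, 13 (2 points).
  x = 13: rhs = 11, matching y values: none (0 points).
  x = 14: rhs = 0, matching y values: 0 (1 points).
  x = 15: rhs = 4, matching y values: 2, 21 (2 points).
  x = 16: rhs = 6, matching y values: 11, 12 (2 points).
  x = 17: rhs = 12, matching y values: 9, 14 (2 points).
  x = 18: rhs = 5, matching y values: none (0 points).
  x = 19: rhs = 14, matching y values: none (0 points).
  x = 20: rhs = 22, matching y values: none (0 points).
  x = 21: rhs = 12, matching y values: 9, 14 (2 points).
  x = 22: rhs = 13, matching y values: 6, 17 (2 points).
Total affine count: 29.
Full point count |E(F_23)| = 29 + 1 = 30.
Hasse bound: |30 − (23+1)| = |6| = 6 ≤ 2√23 ≈ 9.5917 ✓.


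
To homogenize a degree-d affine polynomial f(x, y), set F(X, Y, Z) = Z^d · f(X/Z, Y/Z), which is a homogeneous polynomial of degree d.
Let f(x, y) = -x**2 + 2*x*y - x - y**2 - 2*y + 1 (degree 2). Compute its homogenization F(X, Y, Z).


F(X, Y, Z) = -X**2 + 2*X*Y - X*Z - Y**2 - 2*Y*Z + Z**2

deg(f) = 2.
Substitute x = X/Z, y = Y/Z into f, then multiply by Z^2.
  monomial -1·x^2·y^0 ↦ -1·X^2·Y^0·Z^0.
  monomial 2·x^1·y^1 ↦ 2·X^1·Y^1·Z^0.
  monomial -1·x^1·y^0 ↦ -1·X^1·Y^0·Z^1.
  monomial -1·x^0·y^2 ↦ -1·X^0·Y^2·Z^0.
  monomial -2·x^0·y^1 ↦ -2·X^0·Y^1·Z^1.
  monomial 1·x^0·y^0 ↦ 1·X^0·Y^0·Z^2.
Collecting: F(X, Y, Z) = -X**2 + 2*X*Y - X*Z - Y**2 - 2*Y*Z + Z**2.


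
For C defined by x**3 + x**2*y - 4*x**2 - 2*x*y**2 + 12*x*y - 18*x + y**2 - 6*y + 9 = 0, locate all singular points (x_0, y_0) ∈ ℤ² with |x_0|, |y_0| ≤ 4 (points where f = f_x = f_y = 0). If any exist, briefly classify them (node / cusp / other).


Singular points: {(0, 3)}; classification: node.

Compute partial derivatives:
  f_x = 3*x**2 + 2*x*y - 8*x - 2*y**2 + 12*y - 18.
  f_y = x**2 - 4*x*y + 12*x + 2*y - 6.
Scan x_0 ∈ {−4, ..., 4}. For each x_0, f_y(x_0, y) is a polynomial in y; find its integer roots y ∈ {−4, ..., 4}, then test f_x and f at those candidates.
  x = -4: f_y(-4, y) = 18*y - 38; no integer root y with |y| ≤ 4.
  x = -3: f_y(-3, y) = 14*y - 33; no integer root y with |y| ≤ 4.
  x = -2: f_y(-2, y) = 10*y - 26; no integer root y with |y| ≤ 4.
  x = -1: f_y(-1, y) = 6*y - 17; no integer root y with |y| ≤ 4.
  x = 0: f_y(0, y) = 2*y - 6; vanishes at y ∈ {3}. (0, 3): f_x = 0, f = 0 — SINGULAR.
  x = 1: f_y(1, y) = 7 - 2*y; no integer root y with |y| ≤ 4.
  x = 2: f_y(2, y) = 22 - 6*y; no integer root y with |y| ≤ 4.
  x = 3: f_y(3, y) = 39 - 10*y; no integer root y with |y| ≤ 4.
  x = 4: f_y(4, y) = 58 - 14*y; no integer root y with |y| ≤ 4.
Only singular point on the grid: (0, 3).
Classify: substitute x = 0 + u, y = 3 + v and expand: f = u**3 + u**2*v - u**2 - 2*u*v**2 + v**2.
No constant or linear terms (consistent with a singular point). Quadratic part: -u**2 + v**2. Cubic part: u**3 + u**2*v - 2*u*v**2.
The quadratic part v**2 - u**2 = (v − u)(v + u) splits into two distinct linear factors, so there are two distinct tangent lines y − 3 = ±(x − 0) — this is a node (ordinary double point).
Classification: node.


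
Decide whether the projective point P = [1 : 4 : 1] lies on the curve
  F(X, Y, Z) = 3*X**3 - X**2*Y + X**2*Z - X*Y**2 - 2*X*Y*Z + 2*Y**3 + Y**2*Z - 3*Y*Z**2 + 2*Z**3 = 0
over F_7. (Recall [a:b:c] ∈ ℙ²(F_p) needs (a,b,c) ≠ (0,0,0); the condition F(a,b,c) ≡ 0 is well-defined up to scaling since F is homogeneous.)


F(1,4,1) ≡ 5 (mod 7); P is NOT on the curve.

Evaluate F(1, 4, 1) term-by-term (mod 7).
  3*X**3 ↦ 3·1·1·1 = 3
  -X**2*Y ↦ -1·1·4·1 = -4
  X**2*Z ↦ 1·1·1·1 = 1
  -X*Y**2 ↦ -1·1·16·1 = -16
  -2*X*Y*Z ↦ -2·1·4·1 = -8
  2*Y**3 ↦ 2·1·64·1 = 128
  Y**2*Z ↦ 1·1·16·1 = 16
  -3*Y*Z**2 ↦ -3·1·4·1 = -12
  2*Z**3 ↦ 2·1·1·1 = 2
Sum: F(1, 4, 1) = (3) + (-4) + (1) + (-16) + (-8) + (128) + (16) + (-12) + (2) = 110.
Reducing mod 7: 110 ≡ 5 (mod 7).
Since F(a, b, c) ≡ 5 ≠ 0 (mod 7), P does NOT lie on the curve.


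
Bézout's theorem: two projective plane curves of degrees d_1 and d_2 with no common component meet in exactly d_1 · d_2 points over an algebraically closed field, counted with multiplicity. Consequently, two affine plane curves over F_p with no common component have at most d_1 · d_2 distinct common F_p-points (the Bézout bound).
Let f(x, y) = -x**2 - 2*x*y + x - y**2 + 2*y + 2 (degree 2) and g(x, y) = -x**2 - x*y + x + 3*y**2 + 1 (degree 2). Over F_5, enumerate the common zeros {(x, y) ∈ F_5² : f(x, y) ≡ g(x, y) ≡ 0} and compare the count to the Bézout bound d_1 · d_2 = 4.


Common zeros: {(2, 3)}; count = 1; Bézout bound = 4.

deg(f) = 2, deg(g) = 2, so Bézout bound = 4.
Scan x ∈ F_5. For each x, list the y ∈ F_5 with f(x, y) ≡ 0 and those with g(x, y) ≡ 0 (mod 5); the common zeros in that column are the intersection.
  x = 0: f ≡ 0 at y ∈ ∅; g ≡ 0 at y ∈ ∅; common: ∅.
  x = 1: f ≡ 0 at y ∈ ∅; g ≡ 0 at y ∈ {3, 4}; common: ∅.
  x = 2: f ≡ 0 at y ∈ {0, 3}; g ≡ 0 at y ∈ {1, 3}; common: {3}.
  x = 3: f ≡ 0 at y ∈ {3}; g ≡ 0 at y ∈ {0, 1}; common: ∅.
  x = 4: f ≡ 0 at y ∈ {0, 4}; g ≡ 0 at y ∈ ∅; common: ∅.
Collecting: common zeros = {(2, 3)}, so the count is 1.
Comparison with the Bézout bound: 1 ≤ 4 = deg(f)·deg(g), as expected for curves with no common component (the affine F_5-count falls short of the bound because intersections may lie at infinity, over extension fields, or carry multiplicity).
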